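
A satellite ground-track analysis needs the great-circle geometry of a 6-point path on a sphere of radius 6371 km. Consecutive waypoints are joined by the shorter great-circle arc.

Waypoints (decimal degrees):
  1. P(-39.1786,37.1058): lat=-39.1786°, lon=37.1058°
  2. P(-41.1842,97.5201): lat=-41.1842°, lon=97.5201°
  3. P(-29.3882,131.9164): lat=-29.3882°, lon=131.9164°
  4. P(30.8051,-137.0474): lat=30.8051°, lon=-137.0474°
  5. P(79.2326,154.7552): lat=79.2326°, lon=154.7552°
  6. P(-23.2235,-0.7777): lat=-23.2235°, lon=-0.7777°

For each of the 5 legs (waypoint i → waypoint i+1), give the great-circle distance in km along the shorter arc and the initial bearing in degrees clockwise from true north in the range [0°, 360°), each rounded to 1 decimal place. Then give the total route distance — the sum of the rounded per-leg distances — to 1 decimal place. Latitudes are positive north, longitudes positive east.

Leg 1: dist=5031.5 km, bearing=112.8°
Leg 2: dist=3358.7 km, bearing=78.1°
Leg 3: dist=11715.2 km, bearing=62.9°
Leg 4: dist=6199.9 km, bearing=347.9°
Leg 5: dist=13669.4 km, bearing=333.0°
Total: 39974.7 km

Leg 1: φ1=-0.6837956, φ2=-0.7187999, Δφ=-0.0350043, Δλ=1.0544285 rad; a=sin²(Δφ/2)+cosφ1·cosφ2·sin²(Δλ/2)=0.1479862891; c=2·atan2(√a, √(1-a))=0.789743608; dist=6371·c=5031.457 ≈ 5031.5 km; running total=5031.5 km
Leg 1 bearing: y=sinΔλ·cosφ2=0.65447162, x=cosφ1·sinφ2-sinφ1·cosφ2·cosΔλ=-0.27570326; θ=atan2(y, x)=112.8438° ≈ 112.8°
Leg 2: φ1=-0.7187999, φ2=-0.5129209, Δφ=0.2058790, Δλ=0.6003287 rad; a=sin²(Δφ/2)+cosφ1·cosφ2·sin²(Δλ/2)=0.0678879927; c=2·atan2(√a, √(1-a))=0.527190390; dist=6371·c=3358.730 ≈ 3358.7 km; running total=8390.2 km
Leg 2 bearing: y=sinΔλ·cosφ2=0.49221774, x=cosφ1·sinφ2-sinφ1·cosφ2·cosΔλ=0.10410837; θ=atan2(y, x)=78.0575° ≈ 78.1°
Leg 3: φ1=-0.5129209, φ2=0.5376504, Δφ=1.0505713, Δλ=-4.6943039 rad; a=sin²(Δφ/2)+cosφ1·cosφ2·sin²(Δλ/2)=0.6324216411; c=2·atan2(√a, √(1-a))=1.838837724; dist=6371·c=11715.235 ≈ 11715.2 km; running total=20105.4 km
Leg 3 bearing: y=sinΔλ·cosφ2=0.85877386, x=cosφ1·sinφ2-sinφ1·cosφ2·cosΔλ=0.43859491; θ=atan2(y, x)=62.9456° ≈ 62.9°
Leg 4: φ1=0.5376504, φ2=1.3828697, Δφ=0.8452193, Δλ=5.0929161 rad; a=sin²(Δφ/2)+cosφ1·cosφ2·sin²(Δλ/2)=0.2186495583; c=2·atan2(√a, √(1-a))=0.973146924; dist=6371·c=6199.919 ≈ 6199.9 km; running total=26305.3 km
Leg 4 bearing: y=sinΔλ·cosφ2=-0.17345879, x=cosφ1·sinφ2-sinφ1·cosφ2·cosΔλ=0.80825724; θ=atan2(y, x)=-12.1124° <0 so +360° → 347.8876° ≈ 347.9°
Leg 5: φ1=1.3828697, φ2=-0.4053265, Δφ=-1.7881963, Δλ=-2.7145612 rad; a=sin²(Δφ/2)+cosφ1·cosφ2·sin²(Δλ/2)=0.7718218973; c=2·atan2(√a, √(1-a))=2.145568748; dist=6371·c=13669.418 ≈ 13669.4 km; running total=39974.7 km
Leg 5 bearing: y=sinΔλ·cosφ2=-0.38061194, x=cosφ1·sinφ2-sinφ1·cosφ2·cosΔλ=0.74805479; θ=atan2(y, x)=-26.9671° <0 so +360° → 333.0329° ≈ 333.0°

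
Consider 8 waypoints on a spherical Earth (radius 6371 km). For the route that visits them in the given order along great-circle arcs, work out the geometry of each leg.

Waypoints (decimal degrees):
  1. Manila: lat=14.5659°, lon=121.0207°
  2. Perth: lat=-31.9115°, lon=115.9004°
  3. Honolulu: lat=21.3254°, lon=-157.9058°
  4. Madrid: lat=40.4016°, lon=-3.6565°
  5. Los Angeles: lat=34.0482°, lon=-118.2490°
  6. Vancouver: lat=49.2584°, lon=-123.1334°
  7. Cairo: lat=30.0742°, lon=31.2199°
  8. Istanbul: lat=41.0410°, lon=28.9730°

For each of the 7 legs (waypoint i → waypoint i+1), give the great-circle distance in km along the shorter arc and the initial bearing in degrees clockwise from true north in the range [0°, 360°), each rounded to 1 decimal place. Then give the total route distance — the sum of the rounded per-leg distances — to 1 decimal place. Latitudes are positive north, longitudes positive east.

Leg 1: φ1=0.2542229, φ2=-0.5569607, Δφ=-0.8111837, Δλ=-0.0893661 rad; a=sin²(Δφ/2)+cosφ1·cosφ2·sin²(Δλ/2)=0.1573189379; c=2·atan2(√a, √(1-a))=0.815695459; dist=6371·c=5196.796 ≈ 5196.8 km; running total=5196.8 km
Leg 1 bearing: y=sinΔλ·cosφ2=-0.07575887, x=cosφ1·sinφ2-sinφ1·cosφ2·cosΔλ=-0.72425089; θ=atan2(y, x)=-174.0284° <0 so +360° → 185.9716° ≈ 186.0°
Leg 2: φ1=-0.5569607, φ2=0.3721984, Δφ=0.9291592, Δλ=-4.7788197 rad; a=sin²(Δφ/2)+cosφ1·cosφ2·sin²(Δλ/2)=0.5698725120; c=2·atan2(√a, √(1-a))=1.711000234; dist=6371·c=10900.782 ≈ 10900.8 km; running total=16097.6 km
Leg 2 bearing: y=sinΔλ·cosφ2=0.92947542, x=cosφ1·sinφ2-sinφ1·cosφ2·cosΔλ=0.34138948; θ=atan2(y, x)=69.8321° ≈ 69.8°
Leg 3: φ1=0.3721984, φ2=0.7051409, Δφ=0.3329425, Δλ=2.6921582 rad; a=sin²(Δφ/2)+cosφ1·cosφ2·sin²(Δλ/2)=0.7016134463; c=2·atan2(√a, √(1-a))=1.985836718; dist=6371·c=12651.766 ≈ 12651.8 km; running total=28749.4 km
Leg 3 bearing: y=sinΔλ·cosφ2=0.33084722, x=cosφ1·sinφ2-sinφ1·cosφ2·cosΔλ=0.85319880; θ=atan2(y, x)=21.1949° ≈ 21.2°
Leg 4: φ1=0.7051409, φ2=0.5942532, Δφ=-0.1108877, Δλ=-2.0000164 rad; a=sin²(Δφ/2)+cosφ1·cosφ2·sin²(Δλ/2)=0.4498489588; c=2·atan2(√a, √(1-a))=1.470325297; dist=6371·c=9367.442 ≈ 9367.4 km; running total=38116.8 km
Leg 4 bearing: y=sinΔλ·cosφ2=-0.75340805, x=cosφ1·sinφ2-sinφ1·cosφ2·cosΔλ=0.64985829; θ=atan2(y, x)=-49.2203° <0 so +360° → 310.7797° ≈ 310.8°
Leg 5: φ1=0.5942532, φ2=0.8597213, Δφ=0.2654681, Δλ=-0.0852489 rad; a=sin²(Δφ/2)+cosφ1·cosφ2·sin²(Δλ/2)=0.0184969846; c=2·atan2(√a, √(1-a))=0.272852849; dist=6371·c=1738.346 ≈ 1738.3 km; running total=39855.1 km
Leg 5 bearing: y=sinΔλ·cosφ2=-0.05557019, x=cosφ1·sinφ2-sinφ1·cosφ2·cosΔλ=0.26368796; θ=atan2(y, x)=-11.9005° <0 so +360° → 348.0995° ≈ 348.1°
Leg 6: φ1=0.8597213, φ2=0.5248938, Δφ=-0.3348275, Δλ=2.6939733 rad; a=sin²(Δφ/2)+cosφ1·cosφ2·sin²(Δλ/2)=0.5647323433; c=2·atan2(√a, √(1-a))=1.700625431; dist=6371·c=10834.685 ≈ 10834.7 km; running total=50689.8 km
Leg 6 bearing: y=sinΔλ·cosφ2=0.37455311, x=cosφ1·sinφ2-sinφ1·cosφ2·cosΔλ=0.91812246; θ=atan2(y, x)=22.1933° ≈ 22.2°
Leg 7: φ1=0.5248938, φ2=0.7163006, Δφ=0.1914068, Δλ=-0.0392158 rad; a=sin²(Δφ/2)+cosφ1·cosφ2·sin²(Δλ/2)=0.0093821207; c=2·atan2(√a, √(1-a))=0.194026903; dist=6371·c=1236.145 ≈ 1236.1 km; running total=51925.9 km
Leg 7 bearing: y=sinΔλ·cosφ2=-0.02957054, x=cosφ1·sinφ2-sinφ1·cosφ2·cosΔλ=0.19053076; θ=atan2(y, x)=-8.8220° <0 so +360° → 351.1780° ≈ 351.2°

Leg 1: dist=5196.8 km, bearing=186.0°
Leg 2: dist=10900.8 km, bearing=69.8°
Leg 3: dist=12651.8 km, bearing=21.2°
Leg 4: dist=9367.4 km, bearing=310.8°
Leg 5: dist=1738.3 km, bearing=348.1°
Leg 6: dist=10834.7 km, bearing=22.2°
Leg 7: dist=1236.1 km, bearing=351.2°
Total: 51925.9 km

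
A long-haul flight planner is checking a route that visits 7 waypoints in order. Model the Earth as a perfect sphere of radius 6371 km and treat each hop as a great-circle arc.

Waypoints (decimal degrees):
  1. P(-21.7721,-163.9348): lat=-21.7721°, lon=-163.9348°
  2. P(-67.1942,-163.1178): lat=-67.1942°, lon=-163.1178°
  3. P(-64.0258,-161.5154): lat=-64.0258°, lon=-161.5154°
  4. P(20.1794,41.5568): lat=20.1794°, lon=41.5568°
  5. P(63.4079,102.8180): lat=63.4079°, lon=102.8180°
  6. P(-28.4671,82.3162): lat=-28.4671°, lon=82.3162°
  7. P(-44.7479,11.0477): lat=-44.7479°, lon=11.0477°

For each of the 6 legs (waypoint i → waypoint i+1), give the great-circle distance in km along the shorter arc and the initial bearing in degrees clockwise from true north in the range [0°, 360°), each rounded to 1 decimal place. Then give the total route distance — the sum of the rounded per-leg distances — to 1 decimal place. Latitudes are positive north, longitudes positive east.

Leg 1: φ1=-0.3799948, φ2=-1.1727600, Δφ=-0.7927652, Δλ=0.0142593 rad; a=sin²(Δφ/2)+cosφ1·cosφ2·sin²(Δλ/2)=0.1490791174; c=2·atan2(√a, √(1-a))=0.792816572; dist=6371·c=5051.034 ≈ 5051.0 km; running total=5051.0 km
Leg 1 bearing: y=sinΔλ·cosφ2=0.00552686, x=cosφ1·sinφ2-sinφ1·cosφ2·cosΔλ=-0.71231144; θ=atan2(y, x)=179.5554° ≈ 179.6°
Leg 2: φ1=-1.1727600, φ2=-1.1174610, Δφ=0.0552990, Δλ=0.0279672 rad; a=sin²(Δφ/2)+cosφ1·cosφ2·sin²(Δλ/2)=0.0007974931; c=2·atan2(√a, √(1-a))=0.056487351; dist=6371·c=359.881 ≈ 359.9 km; running total=5410.9 km
Leg 2 bearing: y=sinΔλ·cosφ2=0.01224708, x=cosφ1·sinφ2-sinφ1·cosφ2·cosΔλ=0.05511295; θ=atan2(y, x)=12.5286° ≈ 12.5°
Leg 3: φ1=-1.1174610, φ2=0.3521970, Δφ=1.4696580, Δλ=3.5442785 rad; a=sin²(Δφ/2)+cosφ1·cosφ2·sin²(Δλ/2)=0.8441588416; c=2·atan2(√a, √(1-a))=2.329963693; dist=6371·c=14844.199 ≈ 14844.2 km; running total=20255.1 km
Leg 3 bearing: y=sinΔλ·cosφ2=-0.36783538, x=cosφ1·sinφ2-sinφ1·cosφ2·cosΔλ=-0.62523267; θ=atan2(y, x)=-149.5310° <0 so +360° → 210.4690° ≈ 210.5°
Leg 4: φ1=0.3521970, φ2=1.1066766, Δφ=0.7544797, Δλ=1.0692096 rad; a=sin²(Δφ/2)+cosφ1·cosφ2·sin²(Δλ/2)=0.2447555107; c=2·atan2(√a, √(1-a))=1.035042976; dist=6371·c=6594.259 ≈ 6594.3 km; running total=26849.4 km
Leg 4 bearing: y=sinΔλ·cosφ2=0.39249636, x=cosφ1·sinφ2-sinφ1·cosφ2·cosΔλ=0.76508013; θ=atan2(y, x)=27.1584° ≈ 27.2°
Leg 5: φ1=1.1066766, φ2=-0.4968446, Δφ=-1.6035213, Δλ=-0.3578239 rad; a=sin²(Δφ/2)+cosφ1·cosφ2·sin²(Δλ/2)=0.5288218514; c=2·atan2(√a, √(1-a))=1.628472000; dist=6371·c=10374.995 ≈ 10375.0 km; running total=37224.4 km
Leg 5 bearing: y=sinΔλ·cosφ2=-0.30789001, x=cosφ1·sinφ2-sinφ1·cosφ2·cosΔλ=-0.94967413; θ=atan2(y, x)=-162.0370° <0 so +360° → 197.9630° ≈ 198.0°
Leg 6: φ1=-0.4968446, φ2=-0.7809982, Δφ=-0.2841536, Δλ=-1.2438700 rad; a=sin²(Δφ/2)+cosφ1·cosφ2·sin²(Δλ/2)=0.2319721249; c=2·atan2(√a, √(1-a))=1.005038457; dist=6371·c=6403.100 ≈ 6403.1 km; running total=43627.5 km
Leg 6 bearing: y=sinΔλ·cosφ2=-0.67259404, x=cosφ1·sinφ2-sinφ1·cosφ2·cosΔλ=-0.51015830; θ=atan2(y, x)=-127.1801° <0 so +360° → 232.8199° ≈ 232.8°

Leg 1: dist=5051.0 km, bearing=179.6°
Leg 2: dist=359.9 km, bearing=12.5°
Leg 3: dist=14844.2 km, bearing=210.5°
Leg 4: dist=6594.3 km, bearing=27.2°
Leg 5: dist=10375.0 km, bearing=198.0°
Leg 6: dist=6403.1 km, bearing=232.8°
Total: 43627.5 km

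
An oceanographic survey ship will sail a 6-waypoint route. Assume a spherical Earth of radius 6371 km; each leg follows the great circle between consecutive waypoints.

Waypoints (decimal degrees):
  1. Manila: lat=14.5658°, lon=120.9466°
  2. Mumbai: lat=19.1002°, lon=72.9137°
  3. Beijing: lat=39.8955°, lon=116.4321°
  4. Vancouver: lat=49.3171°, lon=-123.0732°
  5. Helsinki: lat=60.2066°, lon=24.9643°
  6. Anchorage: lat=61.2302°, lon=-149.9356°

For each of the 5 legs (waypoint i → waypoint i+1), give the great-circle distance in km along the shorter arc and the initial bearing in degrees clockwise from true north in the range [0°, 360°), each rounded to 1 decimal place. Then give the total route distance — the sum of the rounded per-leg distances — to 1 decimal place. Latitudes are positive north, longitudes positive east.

Leg 1: dist=5121.9 km, bearing=282.7°
Leg 2: dist=4741.6 km, bearing=51.2°
Leg 3: dist=8512.0 km, bearing=35.3°
Leg 4: dist=7501.4 km, bearing=16.5°
Leg 5: dist=6504.9 km, bearing=357.1°
Total: 32381.8 km

Leg 1: φ1=0.2542212, φ2=0.3333614, Δφ=0.0791402, Δλ=-0.8383323 rad; a=sin²(Δφ/2)+cosφ1·cosφ2·sin²(Δλ/2)=0.1530628710; c=2·atan2(√a, √(1-a))=0.803940928; dist=6371·c=5121.908 ≈ 5121.9 km; running total=5121.9 km
Leg 1 bearing: y=sinΔλ·cosφ2=-0.70259600, x=cosφ1·sinφ2-sinφ1·cosφ2·cosΔλ=0.15778902; θ=atan2(y, x)=-77.3425° <0 so +360° → 282.6575° ≈ 282.7°
Leg 2: φ1=0.3333614, φ2=0.6963078, Δφ=0.3629465, Δλ=0.7595394 rad; a=sin²(Δφ/2)+cosφ1·cosφ2·sin²(Δλ/2)=0.1322015959; c=2·atan2(√a, √(1-a))=0.744249065; dist=6371·c=4741.611 ≈ 4741.6 km; running total=9863.5 km
Leg 2 bearing: y=sinΔλ·cosφ2=0.52829501, x=cosφ1·sinφ2-sinφ1·cosφ2·cosΔλ=0.42403032; θ=atan2(y, x)=51.2481° ≈ 51.2°
Leg 3: φ1=0.6963078, φ2=0.8607458, Δφ=0.1644379, Δλ=-4.1801561 rad; a=sin²(Δφ/2)+cosφ1·cosφ2·sin²(Δλ/2)=0.3837046797; c=2·atan2(√a, √(1-a))=1.336055796; dist=6371·c=8512.011 ≈ 8512.0 km; running total=18375.5 km
Leg 3 bearing: y=sinΔλ·cosφ2=0.56170262, x=cosφ1·sinφ2-sinφ1·cosφ2·cosΔλ=0.79397214; θ=atan2(y, x)=35.2778° ≈ 35.3°
Leg 4: φ1=0.8607458, φ2=1.0508034, Δφ=0.1900576, Δλ=2.5837418 rad; a=sin²(Δφ/2)+cosφ1·cosφ2·sin²(Δλ/2)=0.3083492840; c=2·atan2(√a, √(1-a))=1.177428234; dist=6371·c=7501.395 ≈ 7501.4 km; running total=25876.9 km
Leg 4 bearing: y=sinΔλ·cosφ2=0.26302726, x=cosφ1·sinφ2-sinφ1·cosφ2·cosΔλ=0.88537940; θ=atan2(y, x)=16.5456° ≈ 16.5°
Leg 5: φ1=1.0508034, φ2=1.0686686, Δφ=0.0178652, Δλ=-3.0525791 rad; a=sin²(Δφ/2)+cosφ1·cosφ2·sin²(Δλ/2)=0.2387477370; c=2·atan2(√a, √(1-a))=1.021010621; dist=6371·c=6504.859 ≈ 6504.9 km; running total=32381.8 km
Leg 5 bearing: y=sinΔλ·cosφ2=-0.04278493, x=cosφ1·sinφ2-sinφ1·cosφ2·cosΔλ=0.85156237; θ=atan2(y, x)=-2.8763° <0 so +360° → 357.1237° ≈ 357.1°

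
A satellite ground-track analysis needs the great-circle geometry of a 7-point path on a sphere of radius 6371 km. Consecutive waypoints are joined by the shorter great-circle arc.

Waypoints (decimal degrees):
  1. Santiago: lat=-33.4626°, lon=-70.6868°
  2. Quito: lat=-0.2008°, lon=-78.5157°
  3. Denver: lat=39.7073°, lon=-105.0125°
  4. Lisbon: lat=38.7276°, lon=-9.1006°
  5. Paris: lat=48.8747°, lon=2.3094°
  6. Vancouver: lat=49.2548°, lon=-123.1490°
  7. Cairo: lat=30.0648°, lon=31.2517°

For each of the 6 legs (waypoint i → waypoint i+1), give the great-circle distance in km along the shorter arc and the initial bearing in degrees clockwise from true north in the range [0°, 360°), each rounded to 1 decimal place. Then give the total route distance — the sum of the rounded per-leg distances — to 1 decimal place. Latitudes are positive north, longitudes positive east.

Leg 1: dist=3787.9 km, bearing=345.9°
Leg 2: dist=5188.9 km, bearing=331.8°
Leg 3: dist=7811.8 km, bearing=55.5°
Leg 4: dist=1449.8 km, bearing=35.2°
Leg 5: dist=7921.1 km, bearing=325.8°
Leg 6: dist=10837.4 km, bearing=22.2°
Total: 36996.9 km

Leg 1: φ1=-0.5840325, φ2=-0.0035046, Δφ=0.5805279, Δλ=-0.1366401 rad; a=sin²(Δφ/2)+cosφ1·cosφ2·sin²(Δλ/2)=0.0858012621; c=2·atan2(√a, √(1-a))=0.594555656; dist=6371·c=3787.914 ≈ 3787.9 km; running total=3787.9 km
Leg 1 bearing: y=sinΔλ·cosφ2=-0.13621445, x=cosφ1·sinφ2-sinφ1·cosφ2·cosΔλ=0.54332609; θ=atan2(y, x)=-14.0742° <0 so +360° → 345.9258° ≈ 345.9°
Leg 2: φ1=-0.0035046, φ2=0.6930231, Δφ=0.6965277, Δλ=-0.4624564 rad; a=sin²(Δφ/2)+cosφ1·cosφ2·sin²(Δλ/2)=0.1568673879; c=2·atan2(√a, √(1-a))=0.814454557; dist=6371·c=5188.890 ≈ 5188.9 km; running total=8976.8 km
Leg 2 bearing: y=sinΔλ·cosφ2=-0.34322963, x=cosφ1·sinφ2-sinφ1·cosφ2·cosΔλ=0.64127487; θ=atan2(y, x)=-28.1570° <0 so +360° → 331.8430° ≈ 331.8°
Leg 3: φ1=0.6930231, φ2=0.6759241, Δφ=-0.0170990, Δλ=1.6739784 rad; a=sin²(Δφ/2)+cosφ1·cosφ2·sin²(Δλ/2)=0.3310652126; c=2·atan2(√a, √(1-a))=1.226143889; dist=6371·c=7811.763 ≈ 7811.8 km; running total=16788.6 km
Leg 3 bearing: y=sinΔλ·cosφ2=0.77597997, x=cosφ1·sinφ2-sinφ1·cosφ2·cosΔλ=0.53263424; θ=atan2(y, x)=55.5342° ≈ 55.5°
Leg 4: φ1=0.6759241, φ2=0.8530244, Δφ=0.1771003, Δλ=0.1991421 rad; a=sin²(Δφ/2)+cosφ1·cosφ2·sin²(Δλ/2)=0.0128909123; c=2·atan2(√a, √(1-a))=0.227567029; dist=6371·c=1449.830 ≈ 1449.8 km; running total=18238.4 km
Leg 4 bearing: y=sinΔλ·cosφ2=0.13011333, x=cosφ1·sinφ2-sinφ1·cosφ2·cosΔλ=0.18430808; θ=atan2(y, x)=35.2204° ≈ 35.2°
Leg 5: φ1=0.8530244, φ2=0.8596584, Δφ=0.0066340, Δλ=-2.1896622 rad; a=sin²(Δφ/2)+cosφ1·cosφ2·sin²(Δλ/2)=0.3391689630; c=2·atan2(√a, √(1-a))=1.243311998; dist=6371·c=7921.141 ≈ 7921.1 km; running total=26159.5 km
Leg 5 bearing: y=sinΔλ·cosφ2=-0.53164523, x=cosφ1·sinφ2-sinφ1·cosφ2·cosΔλ=0.78350933; θ=atan2(y, x)=-34.1586° <0 so +360° → 325.8414° ≈ 325.8°
Leg 6: φ1=0.8596584, φ2=0.5247297, Δφ=-0.3349287, Δλ=2.6948006 rad; a=sin²(Δφ/2)+cosφ1·cosφ2·sin²(Δλ/2)=0.5649402001; c=2·atan2(√a, √(1-a))=1.701044684; dist=6371·c=10837.356 ≈ 10837.4 km; running total=36996.9 km
Leg 6 bearing: y=sinΔλ·cosφ2=0.37394312, x=cosφ1·sinφ2-sinφ1·cosφ2·cosΔλ=0.91831238; θ=atan2(y, x)=22.1565° ≈ 22.2°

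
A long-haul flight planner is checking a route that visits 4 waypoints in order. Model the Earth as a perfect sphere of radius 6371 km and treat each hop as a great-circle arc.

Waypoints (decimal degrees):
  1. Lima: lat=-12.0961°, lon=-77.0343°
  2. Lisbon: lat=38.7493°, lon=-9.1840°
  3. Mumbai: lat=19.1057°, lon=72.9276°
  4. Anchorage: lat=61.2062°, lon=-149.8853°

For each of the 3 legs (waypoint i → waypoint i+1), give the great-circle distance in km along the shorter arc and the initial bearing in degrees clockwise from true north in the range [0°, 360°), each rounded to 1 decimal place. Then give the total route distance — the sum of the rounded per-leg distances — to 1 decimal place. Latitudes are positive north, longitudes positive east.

Leg 1: dist=9007.3 km, bearing=47.0°
Leg 2: dist=8026.2 km, bearing=79.5°
Leg 3: dist=10307.3 km, bearing=19.1°
Total: 27340.8 km

Leg 1: φ1=-0.2111168, φ2=0.6763029, Δφ=0.8874196, Δλ=1.1842111 rad; a=sin²(Δφ/2)+cosφ1·cosφ2·sin²(Δλ/2)=0.4218244697; c=2·atan2(√a, √(1-a))=1.413801138; dist=6371·c=9007.327 ≈ 9007.3 km; running total=9007.3 km
Leg 1 bearing: y=sinΔλ·cosφ2=0.72233760, x=cosφ1·sinφ2-sinφ1·cosφ2·cosΔλ=0.67363398; θ=atan2(y, x)=46.9982° ≈ 47.0°
Leg 2: φ1=0.6763029, φ2=0.3334574, Δφ=-0.3428455, Δλ=1.4331178 rad; a=sin²(Δφ/2)+cosφ1·cosφ2·sin²(Δλ/2)=0.3469956505; c=2·atan2(√a, √(1-a))=1.259798552; dist=6371·c=8026.177 ≈ 8026.2 km; running total=17033.5 km
Leg 2 bearing: y=sinΔλ·cosφ2=0.93597487, x=cosφ1·sinφ2-sinφ1·cosφ2·cosΔλ=0.17409689; θ=atan2(y, x)=79.4631° ≈ 79.5°
Leg 3: φ1=0.3334574, φ2=1.0682497, Δφ=0.7347923, Δλ=-3.8888187 rad; a=sin²(Δφ/2)+cosφ1·cosφ2·sin²(Δλ/2)=0.5235141032; c=2·atan2(√a, √(1-a))=1.617841885; dist=6371·c=10307.271 ≈ 10307.3 km; running total=27340.8 km
Leg 3 bearing: y=sinΔλ·cosφ2=0.32733847, x=cosφ1·sinφ2-sinφ1·cosφ2·cosΔλ=0.94373612; θ=atan2(y, x)=19.1293° ≈ 19.1°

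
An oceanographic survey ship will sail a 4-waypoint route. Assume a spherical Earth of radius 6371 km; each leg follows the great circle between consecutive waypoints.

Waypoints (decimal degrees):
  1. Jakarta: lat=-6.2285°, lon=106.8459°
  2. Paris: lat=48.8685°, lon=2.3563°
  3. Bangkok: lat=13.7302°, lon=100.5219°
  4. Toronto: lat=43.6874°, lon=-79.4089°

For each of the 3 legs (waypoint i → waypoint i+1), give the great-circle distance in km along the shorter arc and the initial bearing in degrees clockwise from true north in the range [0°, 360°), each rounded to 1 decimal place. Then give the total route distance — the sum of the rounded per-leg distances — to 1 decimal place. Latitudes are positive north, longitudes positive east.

Leg 1: φ1=-0.1087078, φ2=0.8529162, Δφ=0.9616241, Δλ=-1.8236876 rad; a=sin²(Δφ/2)+cosφ1·cosφ2·sin²(Δλ/2)=0.6226639952; c=2·atan2(√a, √(1-a))=1.818654335; dist=6371·c=11586.647 ≈ 11586.6 km; running total=11586.6 km
Leg 1 bearing: y=sinΔλ·cosφ2=-0.63686718, x=cosφ1·sinφ2-sinφ1·cosφ2·cosΔλ=0.73089970; θ=atan2(y, x)=-41.0672° <0 so +360° → 318.9328° ≈ 318.9°
Leg 2: φ1=0.8529162, φ2=0.2396372, Δφ=-0.6132790, Δλ=1.7133129 rad; a=sin²(Δφ/2)+cosφ1·cosφ2·sin²(Δλ/2)=0.4559932330; c=2·atan2(√a, √(1-a))=1.482668764; dist=6371·c=9446.083 ≈ 9446.1 km; running total=21032.7 km
Leg 2 bearing: y=sinΔλ·cosφ2=0.96157555, x=cosφ1·sinφ2-sinφ1·cosφ2·cosΔλ=0.26005016; θ=atan2(y, x)=74.8668° ≈ 74.9°
Leg 3: φ1=0.2396372, φ2=0.7624890, Δφ=0.5228518, Δλ=-3.1403849 rad; a=sin²(Δφ/2)+cosφ1·cosφ2·sin²(Δλ/2)=0.7692557322; c=2·atan2(√a, √(1-a))=2.139465877; dist=6371·c=13630.537 ≈ 13630.5 km; running total=34663.2 km
Leg 3 bearing: y=sinΔλ·cosφ2=-0.00087336, x=cosφ1·sinφ2-sinφ1·cosφ2·cosΔλ=0.84261773; θ=atan2(y, x)=-0.0594° <0 so +360° → 359.9406° ≈ 359.9°

Leg 1: dist=11586.6 km, bearing=318.9°
Leg 2: dist=9446.1 km, bearing=74.9°
Leg 3: dist=13630.5 km, bearing=359.9°
Total: 34663.2 km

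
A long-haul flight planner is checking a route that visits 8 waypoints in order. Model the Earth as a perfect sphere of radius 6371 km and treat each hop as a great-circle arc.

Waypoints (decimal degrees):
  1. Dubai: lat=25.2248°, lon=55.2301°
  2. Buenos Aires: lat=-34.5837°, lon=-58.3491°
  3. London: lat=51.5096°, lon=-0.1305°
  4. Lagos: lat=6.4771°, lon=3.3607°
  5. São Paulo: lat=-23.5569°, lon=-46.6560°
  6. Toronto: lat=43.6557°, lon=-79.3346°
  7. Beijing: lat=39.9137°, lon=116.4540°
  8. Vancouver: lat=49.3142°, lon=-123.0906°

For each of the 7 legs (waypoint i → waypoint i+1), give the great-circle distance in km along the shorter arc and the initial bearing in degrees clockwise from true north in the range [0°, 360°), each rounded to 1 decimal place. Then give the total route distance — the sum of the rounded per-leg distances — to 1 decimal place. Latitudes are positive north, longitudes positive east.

Leg 1: φ1=0.4402558, φ2=-0.6035994, Δφ=-1.0438552, Δλ=-1.9823310 rad; a=sin²(Δφ/2)+cosφ1·cosφ2·sin²(Δλ/2)=0.7699134998; c=2·atan2(√a, √(1-a))=2.141027904; dist=6371·c=13640.489 ≈ 13640.5 km; running total=13640.5 km
Leg 1 bearing: y=sinΔλ·cosφ2=-0.75455910, x=cosφ1·sinφ2-sinφ1·cosφ2·cosΔλ=-0.37313185; θ=atan2(y, x)=-116.3125° <0 so +360° → 243.6875° ≈ 243.7°
Leg 2: φ1=-0.6035994, φ2=0.8990121, Δφ=1.5026115, Δλ=1.0161063 rad; a=sin²(Δφ/2)+cosφ1·cosφ2·sin²(Δλ/2)=0.5872003007; c=2·atan2(√a, √(1-a))=1.746093335; dist=6371·c=11124.361 ≈ 11124.4 km; running total=24764.9 km
Leg 2 bearing: y=sinΔλ·cosφ2=0.52906563, x=cosφ1·sinφ2-sinφ1·cosφ2·cosΔλ=0.83046613; θ=atan2(y, x)=32.5000° ≈ 32.5°
Leg 3: φ1=0.8990121, φ2=0.1130467, Δφ=-0.7859654, Δλ=0.0609329 rad; a=sin²(Δφ/2)+cosφ1·cosφ2·sin²(Δλ/2)=0.1472210479; c=2·atan2(√a, √(1-a))=0.787586214; dist=6371·c=5017.712 ≈ 5017.7 km; running total=29782.6 km
Leg 3 bearing: y=sinΔλ·cosφ2=0.06050654, x=cosφ1·sinφ2-sinφ1·cosφ2·cosΔλ=-0.70606445; θ=atan2(y, x)=175.1020° ≈ 175.1°
Leg 4: φ1=0.1130467, φ2=-0.4111455, Δφ=-0.5241922, Δλ=-0.8729561 rad; a=sin²(Δφ/2)+cosφ1·cosφ2·sin²(Δλ/2)=0.2299141924; c=2·atan2(√a, √(1-a))=1.000155304; dist=6371·c=6371.989 ≈ 6372.0 km; running total=36154.6 km
Leg 4 bearing: y=sinΔλ·cosφ2=-0.70237679, x=cosφ1·sinφ2-sinφ1·cosφ2·cosΔλ=-0.46355310; θ=atan2(y, x)=-123.4239° <0 so +360° → 236.5761° ≈ 236.6°
Leg 5: φ1=-0.4111455, φ2=0.7619357, Δφ=1.1730812, Δλ=-0.5703492 rad; a=sin²(Δφ/2)+cosφ1·cosφ2·sin²(Δλ/2)=0.3588322753; c=2·atan2(√a, √(1-a))=1.284568592; dist=6371·c=8183.986 ≈ 8184.0 km; running total=44338.6 km
Leg 5 bearing: y=sinΔλ·cosφ2=-0.39063704, x=cosφ1·sinφ2-sinφ1·cosφ2·cosΔλ=0.87617886; θ=atan2(y, x)=-24.0293° <0 so +360° → 335.9707° ≈ 336.0°
Leg 6: φ1=0.7619357, φ2=0.6966255, Δφ=-0.0653102, Δλ=3.4171557 rad; a=sin²(Δφ/2)+cosφ1·cosφ2·sin²(Δλ/2)=0.5455315986; c=2·atan2(√a, √(1-a))=1.661985853; dist=6371·c=10588.512 ≈ 10588.5 km; running total=54927.1 km
Leg 6 bearing: y=sinΔλ·cosφ2=-0.20869530, x=cosφ1·sinφ2-sinφ1·cosφ2·cosΔλ=0.97373188; θ=atan2(y, x)=-12.0969° <0 so +360° → 347.9031° ≈ 347.9°
Leg 7: φ1=0.6966255, φ2=0.8606952, Δφ=0.1640697, Δλ=-4.1808420 rad; a=sin²(Δφ/2)+cosφ1·cosφ2·sin²(Δλ/2)=0.3834488424; c=2·atan2(√a, √(1-a))=1.335529659; dist=6371·c=8508.659 ≈ 8508.7 km; running total=63435.8 km
Leg 7 bearing: y=sinΔλ·cosφ2=0.56196247, x=cosφ1·sinφ2-sinφ1·cosφ2·cosΔλ=0.79363814; θ=atan2(y, x)=35.3017° ≈ 35.3°

Leg 1: dist=13640.5 km, bearing=243.7°
Leg 2: dist=11124.4 km, bearing=32.5°
Leg 3: dist=5017.7 km, bearing=175.1°
Leg 4: dist=6372.0 km, bearing=236.6°
Leg 5: dist=8184.0 km, bearing=336.0°
Leg 6: dist=10588.5 km, bearing=347.9°
Leg 7: dist=8508.7 km, bearing=35.3°
Total: 63435.8 km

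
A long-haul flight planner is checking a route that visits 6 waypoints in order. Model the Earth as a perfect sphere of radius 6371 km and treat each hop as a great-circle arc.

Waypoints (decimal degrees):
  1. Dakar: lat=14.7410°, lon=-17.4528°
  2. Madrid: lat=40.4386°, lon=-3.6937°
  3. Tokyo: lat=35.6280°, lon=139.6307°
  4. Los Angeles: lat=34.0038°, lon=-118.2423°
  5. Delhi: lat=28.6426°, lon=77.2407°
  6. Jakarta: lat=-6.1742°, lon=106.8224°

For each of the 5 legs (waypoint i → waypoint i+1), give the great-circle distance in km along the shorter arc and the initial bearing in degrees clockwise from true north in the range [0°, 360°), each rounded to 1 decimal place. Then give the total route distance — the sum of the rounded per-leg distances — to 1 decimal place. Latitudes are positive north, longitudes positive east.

Leg 1: φ1=0.2572790, φ2=0.7057867, Δφ=0.4485077, Δλ=0.2401416 rad; a=sin²(Δφ/2)+cosφ1·cosφ2·sin²(Δλ/2)=0.0600131474; c=2·atan2(√a, √(1-a))=0.494989484; dist=6371·c=3153.578 ≈ 3153.6 km; running total=3153.6 km
Leg 1 bearing: y=sinΔλ·cosφ2=0.18102050, x=cosφ1·sinφ2-sinφ1·cosφ2·cosΔλ=0.43917861; θ=atan2(y, x)=22.4005° ≈ 22.4°
Leg 2: φ1=0.7057867, φ2=0.6218259, Δφ=-0.0839608, Δλ=2.5014827 rad; a=sin²(Δφ/2)+cosφ1·cosφ2·sin²(Δλ/2)=0.5591613127; c=2·atan2(√a, √(1-a))=1.689396797; dist=6371·c=10763.147 ≈ 10763.1 km; running total=13916.7 km
Leg 2 bearing: y=sinΔλ·cosφ2=0.48548182, x=cosφ1·sinφ2-sinφ1·cosφ2·cosΔλ=0.86620273; θ=atan2(y, x)=29.2694° ≈ 29.3°
Leg 3: φ1=0.6218259, φ2=0.5934783, Δφ=-0.0283476, Δλ=-4.5007329 rad; a=sin²(Δφ/2)+cosφ1·cosφ2·sin²(Δλ/2)=0.4078917353; c=2·atan2(√a, √(1-a))=1.385521637; dist=6371·c=8827.158 ≈ 8827.2 km; running total=22743.9 km
Leg 3 bearing: y=sinΔλ·cosφ2=0.81050080, x=cosφ1·sinφ2-sinφ1·cosφ2·cosΔλ=0.55601504; θ=atan2(y, x)=55.5493° ≈ 55.5°
Leg 4: φ1=0.5934783, φ2=0.4999077, Δφ=-0.0935706, Δλ=3.4118220 rad; a=sin²(Δφ/2)+cosφ1·cosφ2·sin²(Δλ/2)=0.7165387673; c=2·atan2(√a, √(1-a))=2.018700650; dist=6371·c=12861.142 ≈ 12861.1 km; running total=35605.0 km
Leg 4 bearing: y=sinΔλ·cosφ2=-0.23428463, x=cosφ1·sinφ2-sinφ1·cosφ2·cosΔλ=0.87037610; θ=atan2(y, x)=-15.0656° <0 so +360° → 344.9344° ≈ 344.9°
Leg 5: φ1=0.4999077, φ2=-0.1077601, Δφ=-0.6076678, Δλ=0.5162981 rad; a=sin²(Δφ/2)+cosφ1·cosφ2·sin²(Δλ/2)=0.1463754719; c=2·atan2(√a, √(1-a))=0.785196936; dist=6371·c=5002.490 ≈ 5002.5 km; running total=40607.5 km
Leg 5 bearing: y=sinΔλ·cosφ2=0.49080063, x=cosφ1·sinφ2-sinφ1·cosφ2·cosΔλ=-0.50883545; θ=atan2(y, x)=136.0336° ≈ 136.0°

Leg 1: dist=3153.6 km, bearing=22.4°
Leg 2: dist=10763.1 km, bearing=29.3°
Leg 3: dist=8827.2 km, bearing=55.5°
Leg 4: dist=12861.1 km, bearing=344.9°
Leg 5: dist=5002.5 km, bearing=136.0°
Total: 40607.5 km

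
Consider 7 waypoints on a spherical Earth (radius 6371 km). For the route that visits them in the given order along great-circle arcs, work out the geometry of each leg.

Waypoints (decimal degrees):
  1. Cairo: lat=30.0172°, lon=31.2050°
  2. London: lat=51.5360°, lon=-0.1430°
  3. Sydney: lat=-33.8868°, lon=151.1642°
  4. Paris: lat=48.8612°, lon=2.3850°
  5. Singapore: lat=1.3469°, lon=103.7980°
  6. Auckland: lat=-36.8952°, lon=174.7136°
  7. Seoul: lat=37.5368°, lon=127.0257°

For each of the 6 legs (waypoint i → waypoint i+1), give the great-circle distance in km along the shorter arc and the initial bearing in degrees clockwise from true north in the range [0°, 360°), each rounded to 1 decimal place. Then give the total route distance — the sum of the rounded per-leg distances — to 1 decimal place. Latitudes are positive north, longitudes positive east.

Leg 1: φ1=0.5238990, φ2=0.8994729, Δφ=0.3755739, Δλ=-0.5471258 rad; a=sin²(Δφ/2)+cosφ1·cosφ2·sin²(Δλ/2)=0.0741624679; c=2·atan2(√a, √(1-a))=0.551623027; dist=6371·c=3514.390 ≈ 3514.4 km; running total=3514.4 km
Leg 1 bearing: y=sinΔλ·cosφ2=-0.32359787, x=cosφ1·sinφ2-sinφ1·cosφ2·cosΔλ=0.41223052; θ=atan2(y, x)=-38.1316° <0 so +360° → 321.8684° ≈ 321.9°
Leg 2: φ1=0.8994729, φ2=-0.5914362, Δφ=-1.4909091, Δλ=2.6408088 rad; a=sin²(Δφ/2)+cosφ1·cosφ2·sin²(Δλ/2)=0.9447621133; c=2·atan2(√a, √(1-a))=2.667099104; dist=6371·c=16992.088 ≈ 16992.1 km; running total=20506.5 km
Leg 2 bearing: y=sinΔλ·cosφ2=0.39856159, x=cosφ1·sinφ2-sinφ1·cosφ2·cosΔλ=0.22337257; θ=atan2(y, x)=60.7317° ≈ 60.7°
Leg 3: φ1=-0.5914362, φ2=0.8527888, Δφ=1.4442250, Δλ=-2.5966869 rad; a=sin²(Δφ/2)+cosφ1·cosφ2·sin²(Δλ/2)=0.9434738178; c=2·atan2(√a, √(1-a))=2.661490262; dist=6371·c=16956.354 ≈ 16956.4 km; running total=37462.9 km
Leg 3 bearing: y=sinΔλ·cosφ2=-0.34100667, x=cosφ1·sinφ2-sinφ1·cosφ2·cosΔλ=0.31150978; θ=atan2(y, x)=-47.5883° <0 so +360° → 312.4117° ≈ 312.4°
Leg 4: φ1=0.8527888, φ2=0.0235078, Δφ=-0.8292810, Δλ=1.7699908 rad; a=sin²(Δφ/2)+cosφ1·cosφ2·sin²(Δλ/2)=0.5562218413; c=2·atan2(√a, √(1-a))=1.683478316; dist=6371·c=10725.440 ≈ 10725.4 km; running total=48188.3 km
Leg 4 bearing: y=sinΔλ·cosφ2=0.97995547, x=cosφ1·sinφ2-sinφ1·cosφ2·cosΔλ=0.16444968; θ=atan2(y, x)=80.4738° ≈ 80.5°
Leg 5: φ1=0.0235078, φ2=-0.6439427, Δφ=-0.6674506, Δλ=1.2377107 rad; a=sin²(Δφ/2)+cosφ1·cosφ2·sin²(Δλ/2)=0.3763510648; c=2·atan2(√a, √(1-a))=1.320905818; dist=6371·c=8415.491 ≈ 8415.5 km; running total=56603.8 km
Leg 5 bearing: y=sinΔλ·cosφ2=0.75577990, x=cosφ1·sinφ2-sinφ1·cosφ2·cosΔλ=-0.60633366; θ=atan2(y, x)=128.7388° ≈ 128.7°
Leg 6: φ1=-0.6439427, φ2=0.6551408, Δφ=1.2990835, Δλ=-0.8323109 rad; a=sin²(Δφ/2)+cosφ1·cosφ2·sin²(Δλ/2)=0.4694406764; c=2·atan2(√a, √(1-a))=1.509639564; dist=6371·c=9617.914 ≈ 9617.9 km; running total=66221.7 km
Leg 6 bearing: y=sinΔλ·cosφ2=-0.58638677, x=cosφ1·sinφ2-sinφ1·cosφ2·cosΔλ=0.80772215; θ=atan2(y, x)=-35.9787° <0 so +360° → 324.0213° ≈ 324.0°

Leg 1: dist=3514.4 km, bearing=321.9°
Leg 2: dist=16992.1 km, bearing=60.7°
Leg 3: dist=16956.4 km, bearing=312.4°
Leg 4: dist=10725.4 km, bearing=80.5°
Leg 5: dist=8415.5 km, bearing=128.7°
Leg 6: dist=9617.9 km, bearing=324.0°
Total: 66221.7 km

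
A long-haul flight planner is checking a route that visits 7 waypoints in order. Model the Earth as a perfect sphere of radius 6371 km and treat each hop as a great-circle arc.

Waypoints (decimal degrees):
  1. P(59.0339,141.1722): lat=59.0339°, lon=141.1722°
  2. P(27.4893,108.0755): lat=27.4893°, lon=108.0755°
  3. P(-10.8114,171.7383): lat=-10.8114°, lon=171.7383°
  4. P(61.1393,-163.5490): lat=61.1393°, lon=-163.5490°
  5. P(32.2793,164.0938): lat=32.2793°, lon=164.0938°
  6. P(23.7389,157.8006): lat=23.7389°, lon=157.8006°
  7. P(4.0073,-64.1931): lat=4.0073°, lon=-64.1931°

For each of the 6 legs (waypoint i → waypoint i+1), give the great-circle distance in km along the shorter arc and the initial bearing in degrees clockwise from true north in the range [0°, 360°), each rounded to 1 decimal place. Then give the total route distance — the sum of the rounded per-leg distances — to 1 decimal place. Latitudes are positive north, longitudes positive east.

Leg 1: φ1=1.0303359, φ2=0.4797788, Δφ=-0.5505571, Δλ=-0.5776464 rad; a=sin²(Δφ/2)+cosφ1·cosφ2·sin²(Δλ/2)=0.1109119653; c=2·atan2(√a, √(1-a))=0.679039892; dist=6371·c=4326.163 ≈ 4326.2 km; running total=4326.2 km
Leg 1 bearing: y=sinΔλ·cosφ2=-0.48440264, x=cosφ1·sinφ2-sinφ1·cosφ2·cosΔλ=-0.39974503; θ=atan2(y, x)=-129.5306° <0 so +360° → 230.4694° ≈ 230.5°
Leg 2: φ1=0.4797788, φ2=-0.1886945, Δφ=-0.6684733, Δλ=1.1111255 rad; a=sin²(Δφ/2)+cosφ1·cosφ2·sin²(Δλ/2)=0.3500023004; c=2·atan2(√a, √(1-a))=1.266108496; dist=6371·c=8066.377 ≈ 8066.4 km; running total=12392.6 km
Leg 2 bearing: y=sinΔλ·cosφ2=0.88029100, x=cosφ1·sinφ2-sinφ1·cosφ2·cosΔλ=-0.36754661; θ=atan2(y, x)=112.6619° ≈ 112.7°
Leg 3: φ1=-0.1886945, φ2=1.0670821, Δφ=1.2557766, Δλ=-5.8518673 rad; a=sin²(Δφ/2)+cosφ1·cosφ2·sin²(Δλ/2)=0.3667931391; c=2·atan2(√a, √(1-a))=1.301125970; dist=6371·c=8289.474 ≈ 8289.5 km; running total=20682.1 km
Leg 3 bearing: y=sinΔλ·cosφ2=0.20179402, x=cosφ1·sinφ2-sinφ1·cosφ2·cosΔλ=0.94249822; θ=atan2(y, x)=12.0849° ≈ 12.1°
Leg 4: φ1=1.0670821, φ2=0.5633801, Δφ=-0.5037020, Δλ=5.7184456 rad; a=sin²(Δφ/2)+cosφ1·cosφ2·sin²(Δλ/2)=0.0937812921; c=2·atan2(√a, √(1-a))=0.622475836; dist=6371·c=3965.794 ≈ 3965.8 km; running total=24647.9 km
Leg 4 bearing: y=sinΔλ·cosφ2=-0.45248399, x=cosφ1·sinφ2-sinφ1·cosφ2·cosΔλ=-0.36770054; θ=atan2(y, x)=-129.0982° <0 so +360° → 230.9018° ≈ 230.9°
Leg 5: φ1=0.5633801, φ2=0.4143220, Δφ=-0.1490581, Δλ=-0.1098371 rad; a=sin²(Δφ/2)+cosφ1·cosφ2·sin²(Δλ/2)=0.0078761356; c=2·atan2(√a, √(1-a))=0.177729016; dist=6371·c=1132.312 ≈ 1132.3 km; running total=25780.2 km
Leg 5 bearing: y=sinΔλ·cosφ2=-0.10034165, x=cosφ1·sinφ2-sinφ1·cosφ2·cosΔλ=-0.14556085; θ=atan2(y, x)=-145.4198° <0 so +360° → 214.5802° ≈ 214.6°
Leg 6: φ1=0.4143220, φ2=0.0699406, Δφ=-0.3443814, Δλ=-3.8745210 rad; a=sin²(Δφ/2)+cosφ1·cosφ2·sin²(Δλ/2)=0.8252690045; c=2·atan2(√a, √(1-a))=2.279088946; dist=6371·c=14520.076 ≈ 14520.1 km; running total=40300.3 km
Leg 6 bearing: y=sinΔλ·cosφ2=0.66741317, x=cosφ1·sinφ2-sinφ1·cosφ2·cosΔλ=0.36243615; θ=atan2(y, x)=61.4960° ≈ 61.5°

Leg 1: dist=4326.2 km, bearing=230.5°
Leg 2: dist=8066.4 km, bearing=112.7°
Leg 3: dist=8289.5 km, bearing=12.1°
Leg 4: dist=3965.8 km, bearing=230.9°
Leg 5: dist=1132.3 km, bearing=214.6°
Leg 6: dist=14520.1 km, bearing=61.5°
Total: 40300.3 km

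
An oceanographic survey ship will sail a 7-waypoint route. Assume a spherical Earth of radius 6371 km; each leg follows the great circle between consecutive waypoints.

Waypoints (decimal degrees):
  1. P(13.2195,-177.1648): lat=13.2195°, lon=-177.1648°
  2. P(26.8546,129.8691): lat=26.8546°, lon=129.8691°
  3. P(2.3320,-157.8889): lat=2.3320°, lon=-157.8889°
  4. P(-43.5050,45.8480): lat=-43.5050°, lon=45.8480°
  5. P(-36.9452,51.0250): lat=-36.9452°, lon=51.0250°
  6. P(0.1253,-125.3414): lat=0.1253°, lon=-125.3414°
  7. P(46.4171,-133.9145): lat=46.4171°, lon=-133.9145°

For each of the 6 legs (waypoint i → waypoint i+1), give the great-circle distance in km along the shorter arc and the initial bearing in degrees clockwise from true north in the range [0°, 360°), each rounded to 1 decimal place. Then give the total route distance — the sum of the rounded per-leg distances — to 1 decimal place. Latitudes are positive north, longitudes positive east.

Leg 1: φ1=0.2307238, φ2=0.4687012, Δφ=0.2379774, Δλ=5.3587525 rad; a=sin²(Δφ/2)+cosφ1·cosφ2·sin²(Δλ/2)=0.1868012030; c=2·atan2(√a, √(1-a))=0.893873155; dist=6371·c=5694.866 ≈ 5694.9 km; running total=5694.9 km
Leg 1 bearing: y=sinΔλ·cosφ2=-0.71218946, x=cosφ1·sinφ2-sinφ1·cosφ2·cosΔλ=0.31687888; θ=atan2(y, x)=-66.0140° <0 so +360° → 293.9860° ≈ 294.0°
Leg 2: φ1=0.4687012, φ2=0.0407011, Δφ=-0.4280001, Δλ=-5.0223245 rad; a=sin²(Δφ/2)+cosφ1·cosφ2·sin²(Δλ/2)=0.3548697699; c=2·atan2(√a, √(1-a))=1.276297322; dist=6371·c=8131.290 ≈ 8131.3 km; running total=13826.2 km
Leg 2 bearing: y=sinΔλ·cosφ2=0.95156451, x=cosφ1·sinφ2-sinφ1·cosφ2·cosΔλ=-0.10136001; θ=atan2(y, x)=96.0802° ≈ 96.1°
Leg 3: φ1=0.0407011, φ2=-0.7593055, Δφ=-0.8000066, Δλ=3.5558797 rad; a=sin²(Δφ/2)+cosφ1·cosφ2·sin²(Δλ/2)=0.8457085091; c=2·atan2(√a, √(1-a))=2.334244934; dist=6371·c=14871.474 ≈ 14871.5 km; running total=28697.7 km
Leg 3 bearing: y=sinΔλ·cosφ2=-0.29196613, x=cosφ1·sinφ2-sinφ1·cosφ2·cosΔλ=-0.66083151; θ=atan2(y, x)=-156.1634° <0 so +360° → 203.8366° ≈ 203.8°
Leg 4: φ1=-0.7593055, φ2=-0.6448154, Δφ=0.1144901, Δλ=0.0903557 rad; a=sin²(Δφ/2)+cosφ1·cosφ2·sin²(Δλ/2)=0.0044557603; c=2·atan2(√a, √(1-a))=0.133602305; dist=6371·c=851.180 ≈ 851.2 km; running total=29548.9 km
Leg 4 bearing: y=sinΔλ·cosφ2=0.07211502, x=cosφ1·sinφ2-sinφ1·cosφ2·cosΔλ=0.11199576; θ=atan2(y, x)=32.7778° ≈ 32.8°
Leg 5: φ1=-0.6448154, φ2=0.0021869, Δφ=0.6470023, Δλ=-3.0781744 rad; a=sin²(Δφ/2)+cosφ1·cosφ2·sin²(Δλ/2)=0.8994583238; c=2·atan2(√a, √(1-a))=2.496288125; dist=6371·c=15903.852 ≈ 15903.9 km; running total=45452.8 km
Leg 5 bearing: y=sinΔλ·cosφ2=-0.06337563, x=cosφ1·sinφ2-sinφ1·cosφ2·cosΔλ=-0.59809340; θ=atan2(y, x)=-173.9514° <0 so +360° → 186.0486° ≈ 186.0°
Leg 6: φ1=0.0021869, φ2=0.8101312, Δφ=0.8079443, Δλ=-0.1496288 rad; a=sin²(Δφ/2)+cosφ1·cosφ2·sin²(Δλ/2)=0.1583585863; c=2·atan2(√a, √(1-a))=0.818547020; dist=6371·c=5214.963 ≈ 5215.0 km; running total=50667.8 km
Leg 6 bearing: y=sinΔλ·cosφ2=-0.10277013, x=cosφ1·sinφ2-sinφ1·cosφ2·cosΔλ=0.72288511; θ=atan2(y, x)=-8.0913° <0 so +360° → 351.9087° ≈ 351.9°

Leg 1: dist=5694.9 km, bearing=294.0°
Leg 2: dist=8131.3 km, bearing=96.1°
Leg 3: dist=14871.5 km, bearing=203.8°
Leg 4: dist=851.2 km, bearing=32.8°
Leg 5: dist=15903.9 km, bearing=186.0°
Leg 6: dist=5215.0 km, bearing=351.9°
Total: 50667.8 km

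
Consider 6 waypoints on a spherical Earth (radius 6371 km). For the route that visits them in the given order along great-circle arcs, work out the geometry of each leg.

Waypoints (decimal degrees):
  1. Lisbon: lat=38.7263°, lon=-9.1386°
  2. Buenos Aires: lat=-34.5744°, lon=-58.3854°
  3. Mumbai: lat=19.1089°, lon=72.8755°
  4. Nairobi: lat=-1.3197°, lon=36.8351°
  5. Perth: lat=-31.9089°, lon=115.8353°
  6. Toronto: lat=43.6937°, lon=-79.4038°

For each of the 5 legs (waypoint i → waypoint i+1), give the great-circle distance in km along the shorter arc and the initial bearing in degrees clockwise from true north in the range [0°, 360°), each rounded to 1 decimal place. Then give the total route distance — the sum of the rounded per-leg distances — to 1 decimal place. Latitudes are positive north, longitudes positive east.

Leg 1: dist=9597.5 km, bearing=218.7°
Leg 2: dist=14937.5 km, bearing=96.8°
Leg 3: dist=4543.5 km, bearing=244.0°
Leg 4: dist=8892.6 km, bearing=122.2°
Leg 5: dist=18147.4 km, bearing=41.1°
Total: 56118.5 km

Leg 1: φ1=0.6759014, φ2=-0.6034371, Δφ=-1.2793386, Δλ=-0.8595188 rad; a=sin²(Δφ/2)+cosφ1·cosφ2·sin²(Δλ/2)=0.4678390092; c=2·atan2(√a, √(1-a))=1.506429909; dist=6371·c=9597.465 ≈ 9597.5 km; running total=9597.5 km
Leg 1 bearing: y=sinΔλ·cosφ2=-0.62374141, x=cosφ1·sinφ2-sinφ1·cosφ2·cosΔλ=-0.77897967; θ=atan2(y, x)=-141.3152° <0 so +360° → 218.6848° ≈ 218.7°
Leg 2: φ1=-0.6034371, φ2=0.3335132, Δφ=0.9369503, Δλ=2.2909349 rad; a=sin²(Δφ/2)+cosφ1·cosφ2·sin²(Δλ/2)=0.8494334116; c=2·atan2(√a, √(1-a))=2.344608290; dist=6371·c=14937.499 ≈ 14937.5 km; running total=24535.0 km
Leg 2 bearing: y=sinΔλ·cosφ2=0.71029345, x=cosφ1·sinφ2-sinφ1·cosφ2·cosΔλ=-0.08407365; θ=atan2(y, x)=96.7504° ≈ 96.8°
Leg 3: φ1=0.3335132, φ2=-0.0230331, Δφ=-0.3565463, Δλ=-0.6290236 rad; a=sin²(Δφ/2)+cosφ1·cosφ2·sin²(Δλ/2)=0.1218477164; c=2·atan2(√a, √(1-a))=0.713150418; dist=6371·c=4543.481 ≈ 4543.5 km; running total=29078.5 km
Leg 3 bearing: y=sinΔλ·cosφ2=-0.58819949, x=cosφ1·sinφ2-sinφ1·cosφ2·cosΔλ=-0.28639965; θ=atan2(y, x)=-115.9619° <0 so +360° → 244.0381° ≈ 244.0°
Leg 4: φ1=-0.0230331, φ2=-0.5569154, Δφ=-0.5338823, Δλ=1.3788136 rad; a=sin²(Δφ/2)+cosφ1·cosφ2·sin²(Δλ/2)=0.4129482812; c=2·atan2(√a, √(1-a))=1.395801100; dist=6371·c=8892.649 ≈ 8892.6 km; running total=37971.1 km
Leg 4 bearing: y=sinΔλ·cosφ2=0.83329367, x=cosφ1·sinφ2-sinφ1·cosφ2·cosΔλ=-0.52469959; θ=atan2(y, x)=122.1974° ≈ 122.2°
Leg 5: φ1=-0.5569154, φ2=0.7625989, Δφ=1.3195143, Δλ=-3.4075651 rad; a=sin²(Δφ/2)+cosφ1·cosφ2·sin²(Δλ/2)=0.9786696693; c=2·atan2(√a, √(1-a))=2.848445994; dist=6371·c=18147.449 ≈ 18147.4 km; running total=56118.5 km
Leg 5 bearing: y=sinΔλ·cosφ2=0.19005019, x=cosφ1·sinφ2-sinφ1·cosφ2·cosΔλ=0.21767479; θ=atan2(y, x)=41.1240° ≈ 41.1°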